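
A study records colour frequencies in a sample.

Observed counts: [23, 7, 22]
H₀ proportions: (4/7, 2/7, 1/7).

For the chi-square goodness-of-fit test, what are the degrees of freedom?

df = k − 1 = 3 − 1 = 2

degrees of freedom = 2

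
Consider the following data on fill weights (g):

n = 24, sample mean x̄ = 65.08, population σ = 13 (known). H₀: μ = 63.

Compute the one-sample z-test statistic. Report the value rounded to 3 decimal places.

SE = σ/√n = 13/√24 = 2.6536
z = (x̄−μ₀)/SE = (65.08−63)/2.6536 = 0.7838

test statistic = 0.784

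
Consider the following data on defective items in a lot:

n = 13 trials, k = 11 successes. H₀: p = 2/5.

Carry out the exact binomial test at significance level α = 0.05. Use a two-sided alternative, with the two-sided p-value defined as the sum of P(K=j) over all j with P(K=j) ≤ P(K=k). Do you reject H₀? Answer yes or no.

reject H₀: yes

Exact binomial: n=13, k=11, p₀=2/5=0.4000
P(X=j) = C(n,j)·p₀^j·(1−p₀)^(n−j); p = Σ P(X=j) over j with P(X=j) ≤ P(X=11)
p-value (two-sided) = 0.00132
At α=0.05: p < α → reject H₀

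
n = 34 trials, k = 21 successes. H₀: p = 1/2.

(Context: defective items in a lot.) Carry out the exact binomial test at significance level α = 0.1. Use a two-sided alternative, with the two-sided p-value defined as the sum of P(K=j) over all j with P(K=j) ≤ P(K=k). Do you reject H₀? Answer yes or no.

reject H₀: no

Exact binomial: n=34, k=21, p₀=1/2=0.5000
P(X=j) = C(n,j)·p₀^j·(1−p₀)^(n−j); p = Σ P(X=j) over j with P(X=j) ≤ P(X=21)
p-value (two-sided) = 0.22948
At α=0.1: p ≥ α → fail to reject H₀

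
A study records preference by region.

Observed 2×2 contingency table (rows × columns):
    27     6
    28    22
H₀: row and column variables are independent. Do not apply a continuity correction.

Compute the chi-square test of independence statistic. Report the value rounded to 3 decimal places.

Row totals [33, 50], col totals [55, 28], n=83
χ² = (27−21.87)²/21.87 + (6−11.13)²/11.13 + (28−33.13)²/33.13 + (22−16.87)²/16.87 = 5.9278
df = 1

test statistic = 5.928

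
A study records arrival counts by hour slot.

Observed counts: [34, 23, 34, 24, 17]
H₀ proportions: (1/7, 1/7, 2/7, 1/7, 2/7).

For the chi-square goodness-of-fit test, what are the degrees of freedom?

degrees of freedom = 4

df = k − 1 = 5 − 1 = 4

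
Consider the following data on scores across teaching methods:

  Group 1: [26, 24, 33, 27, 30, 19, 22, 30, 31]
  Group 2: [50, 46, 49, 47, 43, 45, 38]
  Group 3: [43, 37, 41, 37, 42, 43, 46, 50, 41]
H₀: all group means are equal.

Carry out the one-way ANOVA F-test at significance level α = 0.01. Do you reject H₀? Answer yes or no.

Group means [26.89, 45.43, 42.22], grand mean 37.600
SSB = Σnᵢ(x̄ᵢ−x̄)² = 1653.841; SSW = ΣΣ(x−x̄ᵢ)² = 400.159
MSB = 1653.841/2 = 826.9206; MSW = 400.159/22 = 18.1890
F = MSB/MSW = 45.4626
df = (2, 22)
p-value (upper-tail) = 0.00000
At α=0.01: p < α → reject H₀

reject H₀: yes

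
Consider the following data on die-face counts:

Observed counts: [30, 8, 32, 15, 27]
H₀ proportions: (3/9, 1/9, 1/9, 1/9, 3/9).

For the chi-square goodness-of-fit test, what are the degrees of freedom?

df = k − 1 = 5 − 1 = 4

degrees of freedom = 4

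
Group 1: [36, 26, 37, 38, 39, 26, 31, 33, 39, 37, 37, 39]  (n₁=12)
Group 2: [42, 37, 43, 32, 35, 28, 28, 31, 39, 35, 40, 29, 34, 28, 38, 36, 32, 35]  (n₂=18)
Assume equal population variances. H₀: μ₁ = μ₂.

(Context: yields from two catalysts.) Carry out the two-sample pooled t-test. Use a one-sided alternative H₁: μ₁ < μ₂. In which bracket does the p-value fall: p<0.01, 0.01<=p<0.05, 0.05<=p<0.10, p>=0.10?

p-value bracket: p>=0.10

x̄₁=34.833, s₁=4.783, n₁=12
x̄₂=34.556, s₂=4.743, n₂=18
s_p² = [11·4.783² + 17·4.743²]/28 = 22.6468
SE = √(s_p²·(1/12+1/18)) = 1.7735
t = (34.833−34.556)/1.7735 = 0.1566
df = 28
p-value (one-sided, H₁ less) = 0.56167
→ bracket: p>=0.10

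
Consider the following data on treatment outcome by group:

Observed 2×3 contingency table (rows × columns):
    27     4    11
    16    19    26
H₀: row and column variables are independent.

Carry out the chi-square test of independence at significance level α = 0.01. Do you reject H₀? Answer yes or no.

reject H₀: yes

Row totals [42, 61], col totals [43, 23, 37], n=103
χ² = (27−17.53)²/17.53 + (4−9.38)²/9.38 + (11−15.09)²/15.09 + (16−25.47)²/25.47 + (19−13.62)²/13.62 + (26−21.91)²/21.91 = 15.7073
df = 2
p-value (upper-tail) = 0.00039
At α=0.01: p < α → reject H₀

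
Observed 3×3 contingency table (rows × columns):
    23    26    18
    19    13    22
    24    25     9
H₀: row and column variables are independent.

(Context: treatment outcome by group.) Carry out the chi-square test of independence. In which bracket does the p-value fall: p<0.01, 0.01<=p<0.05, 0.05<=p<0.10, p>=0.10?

p-value bracket: 0.01<=p<0.05

Row totals [67, 54, 58], col totals [66, 64, 49], n=179
χ² = (23−24.70)²/24.70 + (26−23.96)²/23.96 + (18−18.34)²/18.34 + (19−19.91)²/19.91 + (13−19.31)²/19.31 + (22−14.78)²/14.78 + (24−21.39)²/21.39 + (25−20.74)²/20.74 + (9−15.88)²/15.88 = 10.0994
df = 4
p-value (upper-tail) = 0.03879
→ bracket: 0.01<=p<0.05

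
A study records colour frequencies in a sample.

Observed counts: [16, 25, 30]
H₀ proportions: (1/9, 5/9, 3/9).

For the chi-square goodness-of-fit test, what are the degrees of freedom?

df = k − 1 = 3 − 1 = 2

degrees of freedom = 2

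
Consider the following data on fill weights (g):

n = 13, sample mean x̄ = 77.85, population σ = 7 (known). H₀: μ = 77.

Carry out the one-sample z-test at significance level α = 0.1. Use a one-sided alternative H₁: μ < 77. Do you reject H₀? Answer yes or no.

SE = σ/√n = 7/√13 = 1.9415
z = (x̄−μ₀)/SE = (77.85−77)/1.9415 = 0.4378
p-value (one-sided, H₁ less) = 0.66924
At α=0.1: p ≥ α → fail to reject H₀

reject H₀: no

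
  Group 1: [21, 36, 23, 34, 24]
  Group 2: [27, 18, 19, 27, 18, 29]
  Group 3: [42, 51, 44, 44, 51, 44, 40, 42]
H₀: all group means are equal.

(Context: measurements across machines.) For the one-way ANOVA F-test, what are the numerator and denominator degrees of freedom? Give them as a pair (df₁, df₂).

k = 3 groups, N = 19 total
df = (k−1, N−k) = (3−1, 19−3) = (2, 16)

degrees of freedom = [2, 16]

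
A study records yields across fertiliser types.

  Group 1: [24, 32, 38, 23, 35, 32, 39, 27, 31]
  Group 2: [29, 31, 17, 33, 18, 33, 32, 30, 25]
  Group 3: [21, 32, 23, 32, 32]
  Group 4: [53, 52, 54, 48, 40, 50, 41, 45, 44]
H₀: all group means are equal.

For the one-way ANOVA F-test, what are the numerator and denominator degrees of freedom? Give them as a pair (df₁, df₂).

degrees of freedom = [3, 28]

k = 4 groups, N = 32 total
df = (k−1, N−k) = (4−1, 32−4) = (3, 28)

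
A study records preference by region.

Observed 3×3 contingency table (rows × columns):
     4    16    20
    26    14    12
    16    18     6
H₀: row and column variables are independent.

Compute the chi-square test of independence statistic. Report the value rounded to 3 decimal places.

Row totals [40, 52, 40], col totals [46, 48, 38], n=132
χ² = (4−13.94)²/13.94 + (16−14.55)²/14.55 + (20−11.52)²/11.52 + (26−18.12)²/18.12 + (14−18.91)²/18.91 + (12−14.97)²/14.97 + (16−13.94)²/13.94 + (18−14.55)²/14.55 + (6−11.52)²/11.52 = 22.5404
df = 4

test statistic = 22.540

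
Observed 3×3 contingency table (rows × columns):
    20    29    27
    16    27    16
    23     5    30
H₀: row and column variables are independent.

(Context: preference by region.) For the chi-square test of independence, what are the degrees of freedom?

degrees of freedom = 4

df = (r−1)(c−1) = (3−1)·(3−1) = 4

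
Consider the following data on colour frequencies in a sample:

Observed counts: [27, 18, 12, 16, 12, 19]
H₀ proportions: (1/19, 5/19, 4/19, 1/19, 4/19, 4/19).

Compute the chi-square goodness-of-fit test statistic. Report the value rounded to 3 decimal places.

n = 104; E_i = n·p_i = [5.47, 27.37, 21.89, 5.47, 21.89, 21.89]
χ² = (27−5.47)²/5.47 + (18−27.37)²/27.37 + (12−21.89)²/21.89 + (16−5.47)²/5.47 + (12−21.89)²/21.89 + (19−21.89)²/21.89 = 117.4322
df = 5

test statistic = 117.432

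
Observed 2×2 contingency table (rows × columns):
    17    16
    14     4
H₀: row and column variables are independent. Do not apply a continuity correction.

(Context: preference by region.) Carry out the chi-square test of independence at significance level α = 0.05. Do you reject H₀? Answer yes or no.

reject H₀: no

Row totals [33, 18], col totals [31, 20], n=51
χ² = (17−20.06)²/20.06 + (16−12.94)²/12.94 + (14−10.94)²/10.94 + (4−7.06)²/7.06 = 3.3701
df = 1
p-value (upper-tail) = 0.06639
At α=0.05: p ≥ α → fail to reject H₀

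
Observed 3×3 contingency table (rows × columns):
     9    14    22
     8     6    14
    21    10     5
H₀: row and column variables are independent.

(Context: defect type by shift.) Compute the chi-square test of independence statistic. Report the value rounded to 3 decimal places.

Row totals [45, 28, 36], col totals [38, 30, 41], n=109
χ² = (9−15.69)²/15.69 + (14−12.39)²/12.39 + (22−16.93)²/16.93 + (8−9.76)²/9.76 + (6−7.71)²/7.71 + (14−10.53)²/10.53 + (21−12.55)²/12.55 + (10−9.91)²/9.91 + (5−13.54)²/13.54 = 17.4969
df = 4

test statistic = 17.497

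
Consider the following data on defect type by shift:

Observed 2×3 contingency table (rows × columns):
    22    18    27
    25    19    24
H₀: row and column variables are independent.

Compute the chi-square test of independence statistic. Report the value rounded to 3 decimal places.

Row totals [67, 68], col totals [47, 37, 51], n=135
χ² = (22−23.33)²/23.33 + (18−18.36)²/18.36 + (27−25.31)²/25.31 + (25−23.67)²/23.67 + (19−18.64)²/18.64 + (24−25.69)²/25.69 = 0.3876
df = 2

test statistic = 0.388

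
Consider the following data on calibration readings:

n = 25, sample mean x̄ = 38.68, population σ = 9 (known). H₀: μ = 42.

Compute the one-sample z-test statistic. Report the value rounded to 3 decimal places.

SE = σ/√n = 9/√25 = 1.8000
z = (x̄−μ₀)/SE = (38.68−42)/1.8000 = -1.8444

test statistic = -1.844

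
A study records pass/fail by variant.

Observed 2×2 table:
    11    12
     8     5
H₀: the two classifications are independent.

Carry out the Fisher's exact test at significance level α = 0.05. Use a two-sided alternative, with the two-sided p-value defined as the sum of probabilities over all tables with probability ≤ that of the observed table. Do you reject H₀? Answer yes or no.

Margins: r₁=23, r₂=13, c₁=19, c₂=17, n=36
p_obs = C(23,11)·C(13,8)/C(36,19); sum pmf over tables with pmf ≤ p_obs
p-value (two-sided) = 0.50179
At α=0.05: p ≥ α → fail to reject H₀

reject H₀: no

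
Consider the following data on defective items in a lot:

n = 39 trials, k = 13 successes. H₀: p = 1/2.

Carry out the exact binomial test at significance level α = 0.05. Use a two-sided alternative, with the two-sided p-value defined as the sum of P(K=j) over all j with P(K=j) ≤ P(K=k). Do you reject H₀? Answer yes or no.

reject H₀: no

Exact binomial: n=39, k=13, p₀=1/2=0.5000
P(X=j) = C(n,j)·p₀^j·(1−p₀)^(n−j); p = Σ P(X=j) over j with P(X=j) ≤ P(X=13)
p-value (two-sided) = 0.05325
At α=0.05: p ≥ α → fail to reject H₀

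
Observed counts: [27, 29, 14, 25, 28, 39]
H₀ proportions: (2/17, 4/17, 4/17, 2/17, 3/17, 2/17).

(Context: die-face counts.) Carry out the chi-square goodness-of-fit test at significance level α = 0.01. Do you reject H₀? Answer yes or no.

reject H₀: yes

n = 162; E_i = n·p_i = [19.06, 38.12, 38.12, 19.06, 28.59, 19.06]
χ² = (27−19.06)²/19.06 + (29−38.12)²/38.12 + (14−38.12)²/38.12 + (25−19.06)²/19.06 + (28−28.59)²/28.59 + (39−19.06)²/19.06 = 43.4779
df = 5
p-value (upper-tail) = 0.00000
At α=0.01: p < α → reject H₀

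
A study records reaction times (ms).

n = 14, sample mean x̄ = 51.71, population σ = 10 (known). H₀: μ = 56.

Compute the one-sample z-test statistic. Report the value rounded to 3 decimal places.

SE = σ/√n = 10/√14 = 2.6726
z = (x̄−μ₀)/SE = (51.71−56)/2.6726 = -1.6052

test statistic = -1.605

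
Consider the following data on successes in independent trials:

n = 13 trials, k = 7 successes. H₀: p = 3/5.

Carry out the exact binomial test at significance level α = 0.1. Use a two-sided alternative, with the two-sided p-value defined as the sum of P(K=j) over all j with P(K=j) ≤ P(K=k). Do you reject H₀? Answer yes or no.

Exact binomial: n=13, k=7, p₀=3/5=0.6000
P(X=j) = C(n,j)·p₀^j·(1−p₀)^(n−j); p = Σ P(X=j) over j with P(X=j) ≤ P(X=7)
p-value (two-sided) = 0.77865
At α=0.1: p ≥ α → fail to reject H₀

reject H₀: no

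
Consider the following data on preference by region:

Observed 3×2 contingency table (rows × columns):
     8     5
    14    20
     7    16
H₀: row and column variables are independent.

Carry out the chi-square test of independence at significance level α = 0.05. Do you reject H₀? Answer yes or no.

reject H₀: no

Row totals [13, 34, 23], col totals [29, 41], n=70
χ² = (8−5.39)²/5.39 + (5−7.61)²/7.61 + (14−14.09)²/14.09 + (20−19.91)²/19.91 + (7−9.53)²/9.53 + (16−13.47)²/13.47 = 3.3131
df = 2
p-value (upper-tail) = 0.19080
At α=0.05: p ≥ α → fail to reject H₀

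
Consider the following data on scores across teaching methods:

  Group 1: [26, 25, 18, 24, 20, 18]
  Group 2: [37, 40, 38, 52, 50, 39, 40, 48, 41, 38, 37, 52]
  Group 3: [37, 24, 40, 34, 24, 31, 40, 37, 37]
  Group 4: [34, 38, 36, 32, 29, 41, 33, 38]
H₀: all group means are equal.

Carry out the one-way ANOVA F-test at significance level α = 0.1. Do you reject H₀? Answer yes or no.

reject H₀: yes

Group means [21.83, 42.67, 33.78, 35.12], grand mean 35.086
SSB = Σnᵢ(x̄ᵢ−x̄)² = 1758.812; SSW = ΣΣ(x−x̄ᵢ)² = 871.931
MSB = 1758.812/3 = 586.2708; MSW = 871.931/31 = 28.1268
F = MSB/MSW = 20.8439
df = (3, 31)
p-value (upper-tail) = 0.00000
At α=0.1: p < α → reject H₀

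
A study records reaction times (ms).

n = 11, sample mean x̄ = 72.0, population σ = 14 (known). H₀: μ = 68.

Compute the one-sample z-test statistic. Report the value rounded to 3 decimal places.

SE = σ/√n = 14/√11 = 4.2212
z = (x̄−μ₀)/SE = (72.0−68)/4.2212 = 0.9476

test statistic = 0.948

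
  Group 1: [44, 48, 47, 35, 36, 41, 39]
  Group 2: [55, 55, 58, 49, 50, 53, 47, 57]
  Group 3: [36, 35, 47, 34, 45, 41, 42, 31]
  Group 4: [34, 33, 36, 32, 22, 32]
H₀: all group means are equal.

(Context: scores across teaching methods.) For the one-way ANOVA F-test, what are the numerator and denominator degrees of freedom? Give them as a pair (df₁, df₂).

degrees of freedom = [3, 25]

k = 4 groups, N = 29 total
df = (k−1, N−k) = (4−1, 29−4) = (3, 25)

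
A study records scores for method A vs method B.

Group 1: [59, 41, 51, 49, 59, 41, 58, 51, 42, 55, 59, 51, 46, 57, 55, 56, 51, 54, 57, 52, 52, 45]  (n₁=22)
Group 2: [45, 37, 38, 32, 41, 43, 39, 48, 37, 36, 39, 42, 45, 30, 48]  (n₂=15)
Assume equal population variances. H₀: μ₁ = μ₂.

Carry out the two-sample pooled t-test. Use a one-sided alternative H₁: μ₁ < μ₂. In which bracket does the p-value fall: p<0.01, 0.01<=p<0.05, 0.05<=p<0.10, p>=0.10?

x̄₁=51.864, s₁=5.817, n₁=22
x̄₂=40.000, s₂=5.318, n₂=15
s_p² = [21·5.817² + 14·5.318²]/35 = 31.6169
SE = √(s_p²·(1/22+1/15)) = 1.8828
t = (51.864−40.000)/1.8828 = 6.3011
df = 35
p-value (one-sided, H₁ less) = 1.00000
→ bracket: p>=0.10

p-value bracket: p>=0.10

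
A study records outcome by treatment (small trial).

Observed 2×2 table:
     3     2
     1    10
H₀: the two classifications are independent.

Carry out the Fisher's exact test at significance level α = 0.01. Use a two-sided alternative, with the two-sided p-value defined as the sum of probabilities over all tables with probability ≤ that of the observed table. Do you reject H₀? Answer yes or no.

reject H₀: no

Margins: r₁=5, r₂=11, c₁=4, c₂=12, n=16
p_obs = C(5,3)·C(11,1)/C(16,4); sum pmf over tables with pmf ≤ p_obs
p-value (two-sided) = 0.06319
At α=0.01: p ≥ α → fail to reject H₀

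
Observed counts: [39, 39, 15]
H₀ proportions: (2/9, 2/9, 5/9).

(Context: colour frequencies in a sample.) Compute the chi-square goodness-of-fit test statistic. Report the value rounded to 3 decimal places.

test statistic = 58.548

n = 93; E_i = n·p_i = [20.67, 20.67, 51.67]
χ² = (39−20.67)²/20.67 + (39−20.67)²/20.67 + (15−51.67)²/51.67 = 58.5484
df = 2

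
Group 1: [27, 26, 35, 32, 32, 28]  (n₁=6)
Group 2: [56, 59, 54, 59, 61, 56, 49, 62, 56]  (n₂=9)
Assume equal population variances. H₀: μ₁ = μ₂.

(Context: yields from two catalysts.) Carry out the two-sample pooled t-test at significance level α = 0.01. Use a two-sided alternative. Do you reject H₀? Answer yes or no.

reject H₀: yes

x̄₁=30.000, s₁=3.521, n₁=6
x̄₂=56.889, s₂=3.951, n₂=9
s_p² = [5·3.521² + 8·3.951²]/13 = 14.3761
SE = √(s_p²·(1/6+1/9)) = 1.9983
t = (30.000−56.889)/1.9983 = -13.4556
df = 13
p-value (two-sided) = 0.00000
At α=0.01: p < α → reject H₀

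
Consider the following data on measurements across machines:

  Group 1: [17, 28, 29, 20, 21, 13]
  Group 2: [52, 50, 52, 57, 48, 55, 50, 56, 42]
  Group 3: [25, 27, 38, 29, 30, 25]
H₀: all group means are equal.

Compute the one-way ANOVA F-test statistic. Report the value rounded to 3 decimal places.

Group means [21.33, 51.33, 29.00], grand mean 36.381
SSB = Σnᵢ(x̄ᵢ−x̄)² = 3697.619; SSW = ΣΣ(x−x̄ᵢ)² = 481.333
MSB = 3697.619/2 = 1848.8095; MSW = 481.333/18 = 26.7407
F = MSB/MSW = 69.1383
df = (2, 18)

test statistic = 69.138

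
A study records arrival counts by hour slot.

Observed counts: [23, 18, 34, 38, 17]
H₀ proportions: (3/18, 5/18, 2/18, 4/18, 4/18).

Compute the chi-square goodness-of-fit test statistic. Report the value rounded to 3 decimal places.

n = 130; E_i = n·p_i = [21.67, 36.11, 14.44, 28.89, 28.89]
χ² = (23−21.67)²/21.67 + (18−36.11)²/36.11 + (34−14.44)²/14.44 + (38−28.89)²/28.89 + (17−28.89)²/28.89 = 43.4069
df = 4

test statistic = 43.407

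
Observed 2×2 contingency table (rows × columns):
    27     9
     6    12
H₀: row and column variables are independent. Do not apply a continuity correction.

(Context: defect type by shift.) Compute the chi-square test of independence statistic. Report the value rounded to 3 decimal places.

Row totals [36, 18], col totals [33, 21], n=54
χ² = (27−22.00)²/22.00 + (9−14.00)²/14.00 + (6−11.00)²/11.00 + (12−7.00)²/7.00 = 8.7662
df = 1

test statistic = 8.766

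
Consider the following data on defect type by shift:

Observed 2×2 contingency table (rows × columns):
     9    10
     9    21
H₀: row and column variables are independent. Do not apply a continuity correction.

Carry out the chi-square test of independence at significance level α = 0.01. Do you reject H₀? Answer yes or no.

Row totals [19, 30], col totals [18, 31], n=49
χ² = (9−6.98)²/6.98 + (10−12.02)²/12.02 + (9−11.02)²/11.02 + (21−18.98)²/18.98 = 1.5099
df = 1
p-value (upper-tail) = 0.21915
At α=0.01: p ≥ α → fail to reject H₀

reject H₀: no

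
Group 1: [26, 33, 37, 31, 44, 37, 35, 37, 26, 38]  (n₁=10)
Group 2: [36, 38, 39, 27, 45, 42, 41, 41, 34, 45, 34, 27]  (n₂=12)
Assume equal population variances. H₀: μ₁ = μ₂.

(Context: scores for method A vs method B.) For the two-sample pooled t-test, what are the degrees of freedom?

degrees of freedom = 20

df = n₁ + n₂ − 2 = 10 + 12 − 2 = 20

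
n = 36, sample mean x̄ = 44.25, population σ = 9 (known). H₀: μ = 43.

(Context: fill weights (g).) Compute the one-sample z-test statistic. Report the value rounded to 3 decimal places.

SE = σ/√n = 9/√36 = 1.5000
z = (x̄−μ₀)/SE = (44.25−43)/1.5000 = 0.8333

test statistic = 0.833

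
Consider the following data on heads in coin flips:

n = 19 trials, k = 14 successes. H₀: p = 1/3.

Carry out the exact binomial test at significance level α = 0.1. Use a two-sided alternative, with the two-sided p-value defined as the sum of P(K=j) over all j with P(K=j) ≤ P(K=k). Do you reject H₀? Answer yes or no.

Exact binomial: n=19, k=14, p₀=1/3=0.3333
P(X=j) = C(n,j)·p₀^j·(1−p₀)^(n−j); p = Σ P(X=j) over j with P(X=j) ≤ P(X=14)
p-value (two-sided) = 0.00038
At α=0.1: p < α → reject H₀

reject H₀: yes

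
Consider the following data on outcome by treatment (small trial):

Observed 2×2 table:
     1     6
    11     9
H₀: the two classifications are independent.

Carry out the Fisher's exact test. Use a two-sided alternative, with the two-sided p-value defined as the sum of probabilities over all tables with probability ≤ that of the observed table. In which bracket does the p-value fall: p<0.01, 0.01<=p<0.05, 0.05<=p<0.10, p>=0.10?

p-value bracket: 0.05<=p<0.10

Margins: r₁=7, r₂=20, c₁=12, c₂=15, n=27
p_obs = C(7,1)·C(20,11)/C(27,12); sum pmf over tables with pmf ≤ p_obs
p-value (two-sided) = 0.09138
→ bracket: 0.05<=p<0.10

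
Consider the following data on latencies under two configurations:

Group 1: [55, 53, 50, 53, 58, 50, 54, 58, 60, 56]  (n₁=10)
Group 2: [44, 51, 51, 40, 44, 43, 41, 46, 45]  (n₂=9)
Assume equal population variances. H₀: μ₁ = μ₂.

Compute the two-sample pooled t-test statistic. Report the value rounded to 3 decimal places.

test statistic = 5.841

x̄₁=54.700, s₁=3.368, n₁=10
x̄₂=45.000, s₂=3.873, n₂=9
s_p² = [9·3.368² + 8·3.873²]/17 = 13.0647
SE = √(s_p²·(1/10+1/9)) = 1.6608
t = (54.700−45.000)/1.6608 = 5.8407
df = 17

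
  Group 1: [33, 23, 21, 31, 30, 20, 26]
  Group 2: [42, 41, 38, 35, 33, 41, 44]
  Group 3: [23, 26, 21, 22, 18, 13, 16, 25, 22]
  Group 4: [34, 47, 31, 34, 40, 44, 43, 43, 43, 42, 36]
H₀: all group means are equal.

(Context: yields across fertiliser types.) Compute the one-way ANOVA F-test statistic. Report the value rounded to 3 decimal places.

Group means [26.29, 39.14, 20.67, 39.73], grand mean 31.794
SSB = Σnᵢ(x̄ᵢ−x̄)² = 2397.091; SSW = ΣΣ(x−x̄ᵢ)² = 662.468
MSB = 2397.091/3 = 799.0304; MSW = 662.468/30 = 22.0823
F = MSB/MSW = 36.1843
df = (3, 30)

test statistic = 36.184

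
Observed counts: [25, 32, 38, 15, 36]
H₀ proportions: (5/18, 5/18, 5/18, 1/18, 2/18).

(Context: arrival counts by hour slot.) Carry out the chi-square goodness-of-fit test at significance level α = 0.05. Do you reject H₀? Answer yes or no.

n = 146; E_i = n·p_i = [40.56, 40.56, 40.56, 8.11, 16.22]
χ² = (25−40.56)²/40.56 + (32−40.56)²/40.56 + (38−40.56)²/40.56 + (15−8.11)²/8.11 + (36−16.22)²/16.22 = 37.8959
df = 4
p-value (upper-tail) = 0.00000
At α=0.05: p < α → reject H₀

reject H₀: yes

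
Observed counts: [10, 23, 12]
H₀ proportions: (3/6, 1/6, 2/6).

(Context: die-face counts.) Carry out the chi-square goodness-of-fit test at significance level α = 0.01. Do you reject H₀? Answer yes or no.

reject H₀: yes

n = 45; E_i = n·p_i = [22.50, 7.50, 15.00]
χ² = (10−22.50)²/22.50 + (23−7.50)²/7.50 + (12−15.00)²/15.00 = 39.5778
df = 2
p-value (upper-tail) = 0.00000
At α=0.01: p < α → reject H₀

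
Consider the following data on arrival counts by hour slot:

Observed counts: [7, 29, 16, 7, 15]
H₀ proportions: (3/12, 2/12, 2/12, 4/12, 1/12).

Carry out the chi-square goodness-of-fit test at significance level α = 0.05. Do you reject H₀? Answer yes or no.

n = 74; E_i = n·p_i = [18.50, 12.33, 12.33, 24.67, 6.17]
χ² = (7−18.50)²/18.50 + (29−12.33)²/12.33 + (16−12.33)²/12.33 + (7−24.67)²/24.67 + (15−6.17)²/6.17 = 56.0676
df = 4
p-value (upper-tail) = 0.00000
At α=0.05: p < α → reject H₀

reject H₀: yes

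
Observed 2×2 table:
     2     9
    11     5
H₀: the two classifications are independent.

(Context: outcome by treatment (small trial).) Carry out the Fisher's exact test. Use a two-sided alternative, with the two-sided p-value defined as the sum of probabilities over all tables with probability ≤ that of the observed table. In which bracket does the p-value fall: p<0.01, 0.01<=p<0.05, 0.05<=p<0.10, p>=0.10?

p-value bracket: 0.01<=p<0.05

Margins: r₁=11, r₂=16, c₁=13, c₂=14, n=27
p_obs = C(11,2)·C(16,11)/C(27,13); sum pmf over tables with pmf ≤ p_obs
p-value (two-sided) = 0.01831
→ bracket: 0.01<=p<0.05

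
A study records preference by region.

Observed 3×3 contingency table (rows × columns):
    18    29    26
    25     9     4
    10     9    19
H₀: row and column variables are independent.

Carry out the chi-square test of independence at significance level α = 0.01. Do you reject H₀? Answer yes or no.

Row totals [73, 38, 38], col totals [53, 47, 49], n=149
χ² = (18−25.97)²/25.97 + (29−23.03)²/23.03 + (26−24.01)²/24.01 + (25−13.52)²/13.52 + (9−11.99)²/11.99 + (4−12.50)²/12.50 + (10−13.52)²/13.52 + (9−11.99)²/11.99 + (19−12.50)²/12.50 = 25.4793
df = 4
p-value (upper-tail) = 0.00004
At α=0.01: p < α → reject H₀

reject H₀: yes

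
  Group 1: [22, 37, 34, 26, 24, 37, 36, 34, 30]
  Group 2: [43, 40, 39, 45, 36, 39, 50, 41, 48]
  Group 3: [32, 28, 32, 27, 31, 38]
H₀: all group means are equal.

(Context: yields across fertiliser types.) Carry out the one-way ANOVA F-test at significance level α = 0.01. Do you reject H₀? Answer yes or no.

reject H₀: yes

Group means [31.11, 42.33, 31.33], grand mean 35.375
SSB = Σnᵢ(x̄ᵢ−x̄)² = 697.403; SSW = ΣΣ(x−x̄ᵢ)² = 514.222
MSB = 697.403/2 = 348.7014; MSW = 514.222/21 = 24.4868
F = MSB/MSW = 14.2404
df = (2, 21)
p-value (upper-tail) = 0.00012
At α=0.01: p < α → reject H₀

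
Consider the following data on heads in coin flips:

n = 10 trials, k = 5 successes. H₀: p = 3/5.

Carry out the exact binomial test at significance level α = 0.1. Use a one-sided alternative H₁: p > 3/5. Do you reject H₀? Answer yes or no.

reject H₀: no

Exact binomial: n=10, k=5, p₀=3/5=0.6000
P(X≥5) from Σ C(n,i)·p₀^i·(1−p₀)^(n−i)
p-value (one-sided, H₁ greater) = 0.83376
At α=0.1: p ≥ α → fail to reject H₀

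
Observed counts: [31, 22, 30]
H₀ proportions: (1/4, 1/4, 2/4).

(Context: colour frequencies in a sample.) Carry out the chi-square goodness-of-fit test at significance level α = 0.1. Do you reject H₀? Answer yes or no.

n = 83; E_i = n·p_i = [20.75, 20.75, 41.50]
χ² = (31−20.75)²/20.75 + (22−20.75)²/20.75 + (30−41.50)²/41.50 = 8.3253
df = 2
p-value (upper-tail) = 0.01557
At α=0.1: p < α → reject H₀

reject H₀: yes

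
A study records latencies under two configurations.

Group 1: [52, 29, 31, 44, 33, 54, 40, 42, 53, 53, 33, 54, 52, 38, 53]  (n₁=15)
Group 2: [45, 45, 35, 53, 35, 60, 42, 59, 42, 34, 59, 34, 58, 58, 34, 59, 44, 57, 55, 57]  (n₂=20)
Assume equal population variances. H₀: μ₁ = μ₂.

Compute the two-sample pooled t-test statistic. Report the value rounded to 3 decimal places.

x̄₁=44.067, s₁=9.498, n₁=15
x̄₂=48.250, s₂=10.192, n₂=20
s_p² = [14·9.498² + 19·10.192²]/33 = 98.0813
SE = √(s_p²·(1/15+1/20)) = 3.3827
t = (44.067−48.250)/3.3827 = -1.2367
df = 33

test statistic = -1.237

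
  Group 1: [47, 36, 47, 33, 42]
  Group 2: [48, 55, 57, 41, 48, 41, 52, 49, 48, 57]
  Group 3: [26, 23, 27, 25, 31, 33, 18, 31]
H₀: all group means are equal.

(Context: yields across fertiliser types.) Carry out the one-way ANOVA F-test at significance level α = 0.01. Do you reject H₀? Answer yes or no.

reject H₀: yes

Group means [41.00, 49.60, 26.75], grand mean 39.783
SSB = Σnᵢ(x̄ᵢ−x̄)² = 2330.013; SSW = ΣΣ(x−x̄ᵢ)² = 631.900
MSB = 2330.013/2 = 1165.0065; MSW = 631.900/20 = 31.5950
F = MSB/MSW = 36.8731
df = (2, 20)
p-value (upper-tail) = 0.00000
At α=0.01: p < α → reject H₀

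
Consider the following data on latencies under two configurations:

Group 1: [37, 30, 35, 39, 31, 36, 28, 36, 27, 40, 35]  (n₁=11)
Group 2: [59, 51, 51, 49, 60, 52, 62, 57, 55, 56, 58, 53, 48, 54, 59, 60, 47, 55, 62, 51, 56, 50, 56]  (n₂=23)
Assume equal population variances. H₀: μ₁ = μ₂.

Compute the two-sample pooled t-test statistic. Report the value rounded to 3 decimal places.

test statistic = -12.893

x̄₁=34.000, s₁=4.359, n₁=11
x̄₂=54.826, s₂=4.428, n₂=23
s_p² = [10·4.359² + 22·4.428²]/32 = 19.4158
SE = √(s_p²·(1/11+1/23)) = 1.6153
t = (34.000−54.826)/1.6153 = -12.8929
df = 32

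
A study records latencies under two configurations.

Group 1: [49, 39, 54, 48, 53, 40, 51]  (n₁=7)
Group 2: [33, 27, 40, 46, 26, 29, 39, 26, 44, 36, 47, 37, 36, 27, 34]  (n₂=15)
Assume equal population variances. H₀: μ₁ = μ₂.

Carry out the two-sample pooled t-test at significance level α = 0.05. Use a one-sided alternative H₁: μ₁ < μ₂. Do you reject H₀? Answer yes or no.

x̄₁=47.714, s₁=5.992, n₁=7
x̄₂=35.133, s₂=7.190, n₂=15
s_p² = [6·5.992² + 14·7.190²]/20 = 46.9581
SE = √(s_p²·(1/7+1/15)) = 3.1367
t = (47.714−35.133)/3.1367 = 4.0109
df = 20
p-value (one-sided, H₁ less) = 0.99966
At α=0.05: p ≥ α → fail to reject H₀

reject H₀: no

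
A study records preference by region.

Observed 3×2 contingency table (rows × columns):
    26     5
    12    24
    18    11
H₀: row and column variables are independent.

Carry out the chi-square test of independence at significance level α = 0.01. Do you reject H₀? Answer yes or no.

reject H₀: yes

Row totals [31, 36, 29], col totals [56, 40], n=96
χ² = (26−18.08)²/18.08 + (5−12.92)²/12.92 + (12−21.00)²/21.00 + (24−15.00)²/15.00 + (18−16.92)²/16.92 + (11−12.08)²/12.08 = 17.7416
df = 2
p-value (upper-tail) = 0.00014
At α=0.01: p < α → reject H₀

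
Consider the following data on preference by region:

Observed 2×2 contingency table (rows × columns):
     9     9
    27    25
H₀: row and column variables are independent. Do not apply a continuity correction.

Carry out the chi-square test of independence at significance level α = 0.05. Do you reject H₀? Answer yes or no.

reject H₀: no

Row totals [18, 52], col totals [36, 34], n=70
χ² = (9−9.26)²/9.26 + (9−8.74)²/8.74 + (27−26.74)²/26.74 + (25−25.26)²/25.26 = 0.0198
df = 1
p-value (upper-tail) = 0.88811
At α=0.05: p ≥ α → fail to reject H₀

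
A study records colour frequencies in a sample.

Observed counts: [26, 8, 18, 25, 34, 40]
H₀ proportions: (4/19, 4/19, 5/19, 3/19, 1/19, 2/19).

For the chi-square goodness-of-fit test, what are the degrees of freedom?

df = k − 1 = 6 − 1 = 5

degrees of freedom = 5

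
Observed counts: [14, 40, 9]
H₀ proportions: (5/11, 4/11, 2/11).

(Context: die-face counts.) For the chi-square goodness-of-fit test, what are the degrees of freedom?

df = k − 1 = 3 − 1 = 2

degrees of freedom = 2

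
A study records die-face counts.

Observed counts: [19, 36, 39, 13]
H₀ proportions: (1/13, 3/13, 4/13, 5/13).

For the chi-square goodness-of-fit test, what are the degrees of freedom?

df = k − 1 = 4 − 1 = 3

degrees of freedom = 3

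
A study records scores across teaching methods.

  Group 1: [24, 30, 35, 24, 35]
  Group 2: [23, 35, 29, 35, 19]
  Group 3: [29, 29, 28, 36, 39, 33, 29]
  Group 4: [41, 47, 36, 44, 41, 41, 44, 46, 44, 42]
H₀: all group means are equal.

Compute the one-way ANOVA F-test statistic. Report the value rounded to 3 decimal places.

Group means [29.60, 28.20, 31.86, 42.60], grand mean 34.741
SSB = Σnᵢ(x̄ᵢ−x̄)² = 1021.928; SSW = ΣΣ(x−x̄ᵢ)² = 523.257
MSB = 1021.928/3 = 340.6427; MSW = 523.257/23 = 22.7503
F = MSB/MSW = 14.9731
df = (3, 23)

test statistic = 14.973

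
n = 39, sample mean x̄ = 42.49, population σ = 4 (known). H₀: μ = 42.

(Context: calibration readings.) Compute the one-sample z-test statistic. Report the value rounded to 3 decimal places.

SE = σ/√n = 4/√39 = 0.6405
z = (x̄−μ₀)/SE = (42.49−42)/0.6405 = 0.7650

test statistic = 0.765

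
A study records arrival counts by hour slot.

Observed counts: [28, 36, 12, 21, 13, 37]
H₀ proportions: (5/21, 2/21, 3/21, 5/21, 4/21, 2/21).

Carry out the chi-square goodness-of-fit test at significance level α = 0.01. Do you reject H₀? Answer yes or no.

reject H₀: yes

n = 147; E_i = n·p_i = [35.00, 14.00, 21.00, 35.00, 28.00, 14.00]
χ² = (28−35.00)²/35.00 + (36−14.00)²/14.00 + (12−21.00)²/21.00 + (21−35.00)²/35.00 + (13−28.00)²/28.00 + (37−14.00)²/14.00 = 91.2500
df = 5
p-value (upper-tail) = 0.00000
At α=0.01: p < α → reject H₀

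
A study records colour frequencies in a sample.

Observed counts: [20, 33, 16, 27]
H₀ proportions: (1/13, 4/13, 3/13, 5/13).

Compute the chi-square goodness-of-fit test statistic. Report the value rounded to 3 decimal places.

n = 96; E_i = n·p_i = [7.38, 29.54, 22.15, 36.92]
χ² = (20−7.38)²/7.38 + (33−29.54)²/29.54 + (16−22.15)²/22.15 + (27−36.92)²/36.92 = 26.3332
df = 3

test statistic = 26.333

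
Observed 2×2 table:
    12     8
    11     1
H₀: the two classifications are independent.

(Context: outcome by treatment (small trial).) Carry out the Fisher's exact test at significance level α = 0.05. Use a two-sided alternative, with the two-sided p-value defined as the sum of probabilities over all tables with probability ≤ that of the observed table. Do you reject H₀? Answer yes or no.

Margins: r₁=20, r₂=12, c₁=23, c₂=9, n=32
p_obs = C(20,12)·C(12,11)/C(32,23); sum pmf over tables with pmf ≤ p_obs
p-value (two-sided) = 0.10316
At α=0.05: p ≥ α → fail to reject H₀

reject H₀: no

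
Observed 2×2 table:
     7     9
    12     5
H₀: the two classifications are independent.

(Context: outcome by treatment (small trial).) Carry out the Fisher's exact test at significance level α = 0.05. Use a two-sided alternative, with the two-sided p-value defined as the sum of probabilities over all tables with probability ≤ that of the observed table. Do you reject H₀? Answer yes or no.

reject H₀: no

Margins: r₁=16, r₂=17, c₁=19, c₂=14, n=33
p_obs = C(16,7)·C(17,12)/C(33,19); sum pmf over tables with pmf ≤ p_obs
p-value (two-sided) = 0.16632
At α=0.05: p ≥ α → fail to reject H₀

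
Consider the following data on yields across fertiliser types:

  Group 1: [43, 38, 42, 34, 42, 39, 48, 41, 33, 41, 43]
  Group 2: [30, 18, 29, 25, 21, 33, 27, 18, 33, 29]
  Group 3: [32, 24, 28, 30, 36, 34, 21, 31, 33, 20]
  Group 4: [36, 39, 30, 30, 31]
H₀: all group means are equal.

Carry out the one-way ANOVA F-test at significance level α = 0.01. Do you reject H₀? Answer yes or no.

Group means [40.36, 26.30, 28.90, 33.20], grand mean 32.278
SSB = Σnᵢ(x̄ᵢ−x̄)² = 1194.877; SSW = ΣΣ(x−x̄ᵢ)² = 808.345
MSB = 1194.877/3 = 398.2923; MSW = 808.345/32 = 25.2608
F = MSB/MSW = 15.7672
df = (3, 32)
p-value (upper-tail) = 0.00000
At α=0.01: p < α → reject H₀

reject H₀: yes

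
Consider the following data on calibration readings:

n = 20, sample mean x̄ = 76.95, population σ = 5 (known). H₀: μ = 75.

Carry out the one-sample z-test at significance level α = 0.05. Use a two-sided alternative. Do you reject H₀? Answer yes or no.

reject H₀: no

SE = σ/√n = 5/√20 = 1.1180
z = (x̄−μ₀)/SE = (76.95−75)/1.1180 = 1.7441
p-value (two-sided) = 0.08114
At α=0.05: p ≥ α → fail to reject H₀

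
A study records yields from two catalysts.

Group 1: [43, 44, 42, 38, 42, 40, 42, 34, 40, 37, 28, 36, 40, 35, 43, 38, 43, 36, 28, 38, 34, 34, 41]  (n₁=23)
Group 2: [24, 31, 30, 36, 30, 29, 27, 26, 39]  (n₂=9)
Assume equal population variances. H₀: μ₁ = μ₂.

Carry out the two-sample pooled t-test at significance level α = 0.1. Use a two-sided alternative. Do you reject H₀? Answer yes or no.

x̄₁=38.087, s₁=4.502, n₁=23
x̄₂=30.222, s₂=4.738, n₂=9
s_p² = [22·4.502² + 8·4.738²]/30 = 20.8461
SE = √(s_p²·(1/23+1/9)) = 1.7952
t = (38.087−30.222)/1.7952 = 4.3811
df = 30
p-value (two-sided) = 0.00013
At α=0.1: p < α → reject H₀

reject H₀: yes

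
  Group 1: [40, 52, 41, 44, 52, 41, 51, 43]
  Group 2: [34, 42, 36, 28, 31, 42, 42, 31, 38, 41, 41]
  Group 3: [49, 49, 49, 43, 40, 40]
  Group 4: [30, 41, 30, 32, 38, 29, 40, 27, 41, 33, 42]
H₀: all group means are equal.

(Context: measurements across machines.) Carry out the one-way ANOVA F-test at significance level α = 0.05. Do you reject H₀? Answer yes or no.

reject H₀: yes

Group means [45.50, 36.91, 45.00, 34.82], grand mean 39.528
SSB = Σnᵢ(x̄ᵢ−x̄)² = 784.427; SSW = ΣΣ(x−x̄ᵢ)² = 884.545
MSB = 784.427/3 = 261.4756; MSW = 884.545/32 = 27.6420
F = MSB/MSW = 9.4593
df = (3, 32)
p-value (upper-tail) = 0.00013
At α=0.05: p < α → reject H₀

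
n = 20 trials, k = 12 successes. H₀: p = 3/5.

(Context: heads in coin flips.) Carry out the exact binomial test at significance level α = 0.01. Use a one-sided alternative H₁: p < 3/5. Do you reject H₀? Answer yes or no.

Exact binomial: n=20, k=12, p₀=3/5=0.6000
P(X≤12) from Σ C(n,i)·p₀^i·(1−p₀)^(n−i)
p-value (one-sided, H₁ less) = 0.58411
At α=0.01: p ≥ α → fail to reject H₀

reject H₀: no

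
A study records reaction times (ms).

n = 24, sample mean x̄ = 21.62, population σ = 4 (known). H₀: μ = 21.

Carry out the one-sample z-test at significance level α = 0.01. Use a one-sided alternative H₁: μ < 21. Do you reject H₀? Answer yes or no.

SE = σ/√n = 4/√24 = 0.8165
z = (x̄−μ₀)/SE = (21.62−21)/0.8165 = 0.7593
p-value (one-sided, H₁ less) = 0.77618
At α=0.01: p ≥ α → fail to reject H₀

reject H₀: no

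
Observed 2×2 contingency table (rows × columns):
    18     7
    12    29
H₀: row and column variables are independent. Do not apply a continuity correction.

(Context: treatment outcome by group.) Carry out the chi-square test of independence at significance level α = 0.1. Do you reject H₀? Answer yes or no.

Row totals [25, 41], col totals [30, 36], n=66
χ² = (18−11.36)²/11.36 + (7−13.64)²/13.64 + (12−18.64)²/18.64 + (29−22.36)²/22.36 = 11.4379
df = 1
p-value (upper-tail) = 0.00072
At α=0.1: p < α → reject H₀

reject H₀: yes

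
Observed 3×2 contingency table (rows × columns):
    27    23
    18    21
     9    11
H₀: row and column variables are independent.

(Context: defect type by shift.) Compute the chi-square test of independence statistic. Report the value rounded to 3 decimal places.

Row totals [50, 39, 20], col totals [54, 55], n=109
χ² = (27−24.77)²/24.77 + (23−25.23)²/25.23 + (18−19.32)²/19.32 + (21−19.68)²/19.68 + (9−9.91)²/9.91 + (11−10.09)²/10.09 = 0.7417
df = 2

test statistic = 0.742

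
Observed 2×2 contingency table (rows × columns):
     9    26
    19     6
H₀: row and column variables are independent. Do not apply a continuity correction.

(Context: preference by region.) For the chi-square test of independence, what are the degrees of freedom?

df = (r−1)(c−1) = (2−1)·(2−1) = 1

degrees of freedom = 1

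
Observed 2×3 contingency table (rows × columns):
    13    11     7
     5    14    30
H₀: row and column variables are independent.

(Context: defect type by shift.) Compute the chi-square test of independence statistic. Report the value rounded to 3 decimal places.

test statistic = 14.918

Row totals [31, 49], col totals [18, 25, 37], n=80
χ² = (13−6.97)²/6.97 + (11−9.69)²/9.69 + (7−14.34)²/14.34 + (5−11.03)²/11.03 + (14−15.31)²/15.31 + (30−22.66)²/22.66 = 14.9181
df = 2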